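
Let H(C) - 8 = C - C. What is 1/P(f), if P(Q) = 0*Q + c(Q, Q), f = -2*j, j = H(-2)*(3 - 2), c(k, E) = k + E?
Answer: -1/32 ≈ -0.031250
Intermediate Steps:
H(C) = 8 (H(C) = 8 + (C - C) = 8 + 0 = 8)
c(k, E) = E + k
j = 8 (j = 8*(3 - 2) = 8*1 = 8)
f = -16 (f = -2*8 = -16)
P(Q) = 2*Q (P(Q) = 0*Q + (Q + Q) = 0 + 2*Q = 2*Q)
1/P(f) = 1/(2*(-16)) = 1/(-32) = -1/32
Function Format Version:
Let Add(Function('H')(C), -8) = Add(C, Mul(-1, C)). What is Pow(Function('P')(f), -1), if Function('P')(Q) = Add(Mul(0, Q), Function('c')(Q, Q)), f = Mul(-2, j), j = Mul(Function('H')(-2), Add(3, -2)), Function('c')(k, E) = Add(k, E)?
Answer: Rational(-1, 32) ≈ -0.031250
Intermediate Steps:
Function('H')(C) = 8 (Function('H')(C) = Add(8, Add(C, Mul(-1, C))) = Add(8, 0) = 8)
Function('c')(k, E) = Add(E, k)
j = 8 (j = Mul(8, Add(3, -2)) = Mul(8, 1) = 8)
f = -16 (f = Mul(-2, 8) = -16)
Function('P')(Q) = Mul(2, Q) (Function('P')(Q) = Add(Mul(0, Q), Add(Q, Q)) = Add(0, Mul(2, Q)) = Mul(2, Q))
Pow(Function('P')(f), -1) = Pow(Mul(2, -16), -1) = Pow(-32, -1) = Rational(-1, 32)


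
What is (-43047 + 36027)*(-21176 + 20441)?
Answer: 5159700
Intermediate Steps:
(-43047 + 36027)*(-21176 + 20441) = -7020*(-735) = 5159700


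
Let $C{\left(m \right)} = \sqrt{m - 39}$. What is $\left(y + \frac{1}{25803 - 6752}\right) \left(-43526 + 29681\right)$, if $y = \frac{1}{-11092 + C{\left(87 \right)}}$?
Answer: $\frac{23504889735}{45074818408} + \frac{1065 \sqrt{3}}{2366008} \approx 0.52224$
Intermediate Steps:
$C{\left(m \right)} = \sqrt{-39 + m}$
$y = \frac{1}{-11092 + 4 \sqrt{3}}$ ($y = \frac{1}{-11092 + \sqrt{-39 + 87}} = \frac{1}{-11092 + \sqrt{48}} = \frac{1}{-11092 + 4 \sqrt{3}} \approx -9.0211 \cdot 10^{-5}$)
$\left(y + \frac{1}{25803 - 6752}\right) \left(-43526 + 29681\right) = \left(\left(- \frac{2773}{30758104} - \frac{\sqrt{3}}{30758104}\right) + \frac{1}{25803 - 6752}\right) \left(-43526 + 29681\right) = \left(\left(- \frac{2773}{30758104} - \frac{\sqrt{3}}{30758104}\right) + \frac{1}{19051}\right) \left(-13845\right) = \left(- \frac{22070319}{585972639304} - \frac{\sqrt{3}}{30758104}\right) \left(-13845\right) = \frac{23504889735}{45074818408} + \frac{1065 \sqrt{3}}{2366008}$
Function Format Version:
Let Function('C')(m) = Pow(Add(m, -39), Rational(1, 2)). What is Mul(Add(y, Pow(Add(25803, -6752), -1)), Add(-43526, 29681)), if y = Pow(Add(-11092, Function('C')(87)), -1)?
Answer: Add(Rational(23504889735, 45074818408), Mul(Rational(1065, 2366008), Pow(3, Rational(1, 2)))) ≈ 0.52224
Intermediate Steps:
Function('C')(m) = Pow(Add(-39, m), Rational(1, 2))
y = Pow(Add(-11092, Mul(4, Pow(3, Rational(1, 2)))), -1) (y = Pow(Add(-11092, Pow(Add(-39, 87), Rational(1, 2))), -1) = Pow(Add(-11092, Pow(48, Rational(1, 2))), -1) = Pow(Add(-11092, Mul(4, Pow(3, Rational(1, 2)))), -1) ≈ -9.0211e-5)
Mul(Add(y, Pow(Add(25803, -6752), -1)), Add(-43526, 29681)) = Mul(Add(Add(Rational(-2773, 30758104), Mul(Rational(-1, 30758104), Pow(3, Rational(1, 2)))), Pow(Add(25803, -6752), -1)), Add(-43526, 29681)) = Mul(Add(Add(Rational(-2773, 30758104), Mul(Rational(-1, 30758104), Pow(3, Rational(1, 2)))), Pow(19051, -1)), -13845) = Mul(Add(Add(Rational(-2773, 30758104), Mul(Rational(-1, 30758104), Pow(3, Rational(1, 2)))), Rational(1, 19051)), -13845) = Mul(Add(Rational(-22070319, 585972639304), Mul(Rational(-1, 30758104), Pow(3, Rational(1, 2)))), -13845) = Add(Rational(23504889735, 45074818408), Mul(Rational(1065, 2366008), Pow(3, Rational(1, 2))))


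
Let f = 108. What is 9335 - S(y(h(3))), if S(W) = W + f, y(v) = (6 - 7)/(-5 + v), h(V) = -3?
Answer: 73815/8 ≈ 9226.9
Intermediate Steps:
y(v) = -1/(-5 + v)
S(W) = 108 + W (S(W) = W + 108 = 108 + W)
9335 - S(y(h(3))) = 9335 - (108 - 1/(-5 - 3)) = 9335 - (108 - 1/(-8)) = 9335 - (108 - 1*(-1/8)) = 9335 - (108 + 1/8) = 9335 - 1*865/8 = 9335 - 865/8 = 73815/8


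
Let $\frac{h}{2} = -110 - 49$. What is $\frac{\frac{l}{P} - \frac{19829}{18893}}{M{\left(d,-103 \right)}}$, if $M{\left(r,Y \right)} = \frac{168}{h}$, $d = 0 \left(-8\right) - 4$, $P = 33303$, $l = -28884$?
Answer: $\frac{21307247249}{5872473404} \approx 3.6283$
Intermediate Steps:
$h = -318$ ($h = 2 \left(-110 - 49\right) = 2 \left(-159\right) = -318$)
$d = -4$ ($d = 0 - 4 = -4$)
$M{\left(r,Y \right)} = - \frac{28}{53}$ ($M{\left(r,Y \right)} = \frac{168}{-318} = 168 \left(- \frac{1}{318}\right) = - \frac{28}{53}$)
$\frac{\frac{l}{P} - \frac{19829}{18893}}{M{\left(d,-103 \right)}} = \frac{- \frac{28884}{33303} - \frac{19829}{18893}}{- \frac{28}{53}} = \left(\left(-28884\right) \frac{1}{33303} - \frac{19829}{18893}\right) \left(- \frac{53}{28}\right) = \left(- \frac{9628}{11101} - \frac{19829}{18893}\right) \left(- \frac{53}{28}\right) = \left(- \frac{402023533}{209731193}\right) \left(- \frac{53}{28}\right) = \frac{21307247249}{5872473404}$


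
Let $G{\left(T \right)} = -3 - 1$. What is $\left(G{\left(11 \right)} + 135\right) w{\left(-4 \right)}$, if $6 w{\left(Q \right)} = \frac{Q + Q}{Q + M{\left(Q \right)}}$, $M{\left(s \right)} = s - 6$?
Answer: $\frac{262}{21} \approx 12.476$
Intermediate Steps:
$G{\left(T \right)} = -4$
$M{\left(s \right)} = -6 + s$ ($M{\left(s \right)} = s - 6 = -6 + s$)
$w{\left(Q \right)} = \frac{Q}{3 \left(-6 + 2 Q\right)}$ ($w{\left(Q \right)} = \frac{\left(Q + Q\right) \frac{1}{Q + \left(-6 + Q\right)}}{6} = \frac{2 Q \frac{1}{-6 + 2 Q}}{6} = \frac{Q}{3 \left(-6 + 2 Q\right)}$)
$\left(G{\left(11 \right)} + 135\right) w{\left(-4 \right)} = \left(-4 + 135\right) \frac{1}{6} \left(-4\right) \frac{1}{-3 - 4} = 131 \cdot \frac{1}{6} \left(-4\right) \frac{1}{-7} = 131 \cdot \frac{1}{6} \left(-4\right) \left(- \frac{1}{7}\right) = 131 \cdot \frac{2}{21} = \frac{262}{21}$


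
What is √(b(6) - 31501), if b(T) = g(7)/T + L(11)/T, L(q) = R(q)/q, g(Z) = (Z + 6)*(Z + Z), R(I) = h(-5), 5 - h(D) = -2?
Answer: I*√137085762/66 ≈ 177.4*I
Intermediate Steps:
h(D) = 7 (h(D) = 5 - 1*(-2) = 5 + 2 = 7)
R(I) = 7
g(Z) = 2*Z*(6 + Z) (g(Z) = (6 + Z)*(2*Z) = 2*Z*(6 + Z))
L(q) = 7/q
b(T) = 2009/(11*T) (b(T) = (2*7*(6 + 7))/T + (7/11)/T = (2*7*13)/T + (7*(1/11))/T = 182/T + 7/(11*T) = 2009/(11*T))
√(b(6) - 31501) = √((2009/11)/6 - 31501) = √((2009/11)*(⅙) - 31501) = √(2009/66 - 31501) = √(-2077057/66) = I*√137085762/66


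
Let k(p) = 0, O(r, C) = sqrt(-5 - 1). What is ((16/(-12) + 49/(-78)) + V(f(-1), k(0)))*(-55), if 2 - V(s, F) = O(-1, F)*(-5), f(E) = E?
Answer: -55/26 - 275*I*sqrt(6) ≈ -2.1154 - 673.61*I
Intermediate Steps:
O(r, C) = I*sqrt(6) (O(r, C) = sqrt(-6) = I*sqrt(6))
V(s, F) = 2 + 5*I*sqrt(6) (V(s, F) = 2 - I*sqrt(6)*(-5) = 2 - (-5)*I*sqrt(6) = 2 + 5*I*sqrt(6))
((16/(-12) + 49/(-78)) + V(f(-1), k(0)))*(-55) = ((16/(-12) + 49/(-78)) + (2 + 5*I*sqrt(6)))*(-55) = ((16*(-1/12) + 49*(-1/78)) + (2 + 5*I*sqrt(6)))*(-55) = ((-4/3 - 49/78) + (2 + 5*I*sqrt(6)))*(-55) = (-51/26 + (2 + 5*I*sqrt(6)))*(-55) = (1/26 + 5*I*sqrt(6))*(-55) = -55/26 - 275*I*sqrt(6)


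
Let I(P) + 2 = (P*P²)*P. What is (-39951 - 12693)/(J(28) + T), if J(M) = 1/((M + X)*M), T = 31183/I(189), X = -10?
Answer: -33855297378495264/1291706071 ≈ -2.6210e+7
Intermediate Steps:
I(P) = -2 + P⁴ (I(P) = -2 + (P*P²)*P = -2 + P³*P = -2 + P⁴)
T = 31183/1275989839 (T = 31183/(-2 + 189⁴) = 31183/(-2 + 1275989841) = 31183/1275989839 ≈ 2.4438e-5)
J(M) = 1/(M*(-10 + M)) (J(M) = 1/((M - 10)*M) = 1/((-10 + M)*M) = 1/(M*(-10 + M)))
(-39951 - 12693)/(J(28) + T) = (-39951 - 12693)/(1/(28*(-10 + 28)) + 31183/1275989839) = -52644/((1/28)/18 + 31183/1275989839) = -52644/((1/28)*(1/18) + 31183/1275989839) = -52644/(1/504 + 31183/1275989839) = -52644/1291706071/643098878856 = -52644*643098878856/1291706071 = -33855297378495264/1291706071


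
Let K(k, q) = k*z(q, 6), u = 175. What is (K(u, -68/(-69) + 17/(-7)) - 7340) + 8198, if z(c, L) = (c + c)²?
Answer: 77175466/33327 ≈ 2315.7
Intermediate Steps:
z(c, L) = 4*c² (z(c, L) = (2*c)² = 4*c²)
K(k, q) = 4*k*q² (K(k, q) = k*(4*q²) = 4*k*q²)
(K(u, -68/(-69) + 17/(-7)) - 7340) + 8198 = (4*175*(-68/(-69) + 17/(-7))² - 7340) + 8198 = (4*175*(-68*(-1/69) + 17*(-⅐))² - 7340) + 8198 = (4*175*(68/69 - 17/7)² - 7340) + 8198 = (4*175*(-697/483)² - 7340) + 8198 = (4*175*(485809/233289) - 7340) + 8198 = (48580900/33327 - 7340) + 8198 = -196039280/33327 + 8198 = 77175466/33327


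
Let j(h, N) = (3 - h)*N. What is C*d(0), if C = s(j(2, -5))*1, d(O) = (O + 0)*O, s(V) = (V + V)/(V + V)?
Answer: 0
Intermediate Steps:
j(h, N) = N*(3 - h)
s(V) = 1 (s(V) = (2*V)/((2*V)) = (2*V)*(1/(2*V)) = 1)
d(O) = O² (d(O) = O*O = O²)
C = 1 (C = 1*1 = 1)
C*d(0) = 1*0² = 1*0 = 0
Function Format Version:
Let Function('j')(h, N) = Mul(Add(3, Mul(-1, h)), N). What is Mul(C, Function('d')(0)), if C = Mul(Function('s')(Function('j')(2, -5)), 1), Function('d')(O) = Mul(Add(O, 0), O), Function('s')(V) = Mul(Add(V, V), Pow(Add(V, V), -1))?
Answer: 0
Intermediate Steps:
Function('j')(h, N) = Mul(N, Add(3, Mul(-1, h)))
Function('s')(V) = 1 (Function('s')(V) = Mul(Mul(2, V), Pow(Mul(2, V), -1)) = Mul(Mul(2, V), Mul(Rational(1, 2), Pow(V, -1))) = 1)
Function('d')(O) = Pow(O, 2) (Function('d')(O) = Mul(O, O) = Pow(O, 2))
C = 1 (C = Mul(1, 1) = 1)
Mul(C, Function('d')(0)) = Mul(1, Pow(0, 2)) = Mul(1, 0) = 0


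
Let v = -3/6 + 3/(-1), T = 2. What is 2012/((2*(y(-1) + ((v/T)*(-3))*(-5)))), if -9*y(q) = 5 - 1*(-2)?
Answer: -36216/973 ≈ -37.221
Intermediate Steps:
v = -7/2 (v = -3*1/6 + 3*(-1) = -1/2 - 3 = -7/2 ≈ -3.5000)
y(q) = -7/9 (y(q) = -(5 - 1*(-2))/9 = -(5 + 2)/9 = -1/9*7 = -7/9)
2012/((2*(y(-1) + ((v/T)*(-3))*(-5)))) = 2012/((2*(-7/9 + (-7/2/2*(-3))*(-5)))) = 2012/((2*(-7/9 + (-7/2*1/2*(-3))*(-5)))) = 2012/((2*(-7/9 - 7/4*(-3)*(-5)))) = 2012/((2*(-7/9 + (21/4)*(-5)))) = 2012/((2*(-7/9 - 105/4))) = 2012/((2*(-973/36))) = 2012/(-973/18) = 2012*(-18/973) = -36216/973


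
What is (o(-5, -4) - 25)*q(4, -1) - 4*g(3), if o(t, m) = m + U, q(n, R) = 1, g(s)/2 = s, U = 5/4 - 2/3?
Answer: -629/12 ≈ -52.417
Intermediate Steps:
U = 7/12 (U = 5*(¼) - 2*⅓ = 5/4 - ⅔ = 7/12 ≈ 0.58333)
g(s) = 2*s
o(t, m) = 7/12 + m (o(t, m) = m + 7/12 = 7/12 + m)
(o(-5, -4) - 25)*q(4, -1) - 4*g(3) = ((7/12 - 4) - 25)*1 - 8*3 = (-41/12 - 25)*1 - 4*6 = -341/12*1 - 24 = -341/12 - 24 = -629/12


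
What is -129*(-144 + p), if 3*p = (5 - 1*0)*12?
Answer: 15996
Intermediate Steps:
p = 20 (p = ((5 - 1*0)*12)/3 = ((5 + 0)*12)/3 = (5*12)/3 = (1/3)*60 = 20)
-129*(-144 + p) = -129*(-144 + 20) = -129*(-124) = 15996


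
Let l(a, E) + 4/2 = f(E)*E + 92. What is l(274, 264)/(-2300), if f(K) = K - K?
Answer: -9/230 ≈ -0.039130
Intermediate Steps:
f(K) = 0
l(a, E) = 90 (l(a, E) = -2 + (0*E + 92) = -2 + (0 + 92) = -2 + 92 = 90)
l(274, 264)/(-2300) = 90/(-2300) = 90*(-1/2300) = -9/230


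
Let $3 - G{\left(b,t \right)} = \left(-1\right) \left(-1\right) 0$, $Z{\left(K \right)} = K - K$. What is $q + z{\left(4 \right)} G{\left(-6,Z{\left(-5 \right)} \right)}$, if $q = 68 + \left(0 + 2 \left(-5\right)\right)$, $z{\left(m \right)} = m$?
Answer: $70$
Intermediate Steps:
$Z{\left(K \right)} = 0$
$G{\left(b,t \right)} = 3$ ($G{\left(b,t \right)} = 3 - \left(-1\right) \left(-1\right) 0 = 3 - 1 \cdot 0 = 3 - 0 = 3 + 0 = 3$)
$q = 58$ ($q = 68 + \left(0 - 10\right) = 68 - 10 = 58$)
$q + z{\left(4 \right)} G{\left(-6,Z{\left(-5 \right)} \right)} = 58 + 4 \cdot 3 = 58 + 12 = 70$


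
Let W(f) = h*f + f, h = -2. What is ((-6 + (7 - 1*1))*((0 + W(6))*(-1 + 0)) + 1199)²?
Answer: 1437601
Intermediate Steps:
W(f) = -f (W(f) = -2*f + f = -f)
((-6 + (7 - 1*1))*((0 + W(6))*(-1 + 0)) + 1199)² = ((-6 + (7 - 1*1))*((0 - 1*6)*(-1 + 0)) + 1199)² = ((-6 + (7 - 1))*((0 - 6)*(-1)) + 1199)² = ((-6 + 6)*(-6*(-1)) + 1199)² = (0*6 + 1199)² = (0 + 1199)² = 1199² = 1437601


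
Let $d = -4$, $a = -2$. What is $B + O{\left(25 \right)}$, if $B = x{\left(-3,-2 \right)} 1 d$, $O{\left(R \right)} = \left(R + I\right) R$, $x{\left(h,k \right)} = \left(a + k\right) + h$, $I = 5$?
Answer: $778$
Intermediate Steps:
$x{\left(h,k \right)} = -2 + h + k$ ($x{\left(h,k \right)} = \left(-2 + k\right) + h = -2 + h + k$)
$O{\left(R \right)} = R \left(5 + R\right)$ ($O{\left(R \right)} = \left(R + 5\right) R = \left(5 + R\right) R = R \left(5 + R\right)$)
$B = 28$ ($B = \left(-2 - 3 - 2\right) 1 \left(-4\right) = \left(-7\right) 1 \left(-4\right) = \left(-7\right) \left(-4\right) = 28$)
$B + O{\left(25 \right)} = 28 + 25 \left(5 + 25\right) = 28 + 25 \cdot 30 = 28 + 750 = 778$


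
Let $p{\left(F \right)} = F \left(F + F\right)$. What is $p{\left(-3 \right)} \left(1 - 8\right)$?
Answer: $-126$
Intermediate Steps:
$p{\left(F \right)} = 2 F^{2}$ ($p{\left(F \right)} = F 2 F = 2 F^{2}$)
$p{\left(-3 \right)} \left(1 - 8\right) = 2 \left(-3\right)^{2} \left(1 - 8\right) = 2 \cdot 9 \left(-7\right) = 18 \left(-7\right) = -126$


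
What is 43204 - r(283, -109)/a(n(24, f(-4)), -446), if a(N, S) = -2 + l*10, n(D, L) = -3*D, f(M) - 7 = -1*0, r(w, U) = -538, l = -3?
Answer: 690995/16 ≈ 43187.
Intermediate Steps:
f(M) = 7 (f(M) = 7 - 1*0 = 7 + 0 = 7)
a(N, S) = -32 (a(N, S) = -2 - 3*10 = -2 - 30 = -32)
43204 - r(283, -109)/a(n(24, f(-4)), -446) = 43204 - (-538)/(-32) = 43204 - (-538)*(-1)/32 = 43204 - 1*269/16 = 43204 - 269/16 = 690995/16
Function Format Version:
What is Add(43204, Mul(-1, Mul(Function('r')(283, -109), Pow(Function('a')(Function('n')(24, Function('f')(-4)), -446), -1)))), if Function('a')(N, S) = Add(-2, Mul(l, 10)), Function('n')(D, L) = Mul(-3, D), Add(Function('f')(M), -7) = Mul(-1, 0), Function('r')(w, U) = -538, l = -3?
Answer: Rational(690995, 16) ≈ 43187.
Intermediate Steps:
Function('f')(M) = 7 (Function('f')(M) = Add(7, Mul(-1, 0)) = Add(7, 0) = 7)
Function('a')(N, S) = -32 (Function('a')(N, S) = Add(-2, Mul(-3, 10)) = Add(-2, -30) = -32)
Add(43204, Mul(-1, Mul(Function('r')(283, -109), Pow(Function('a')(Function('n')(24, Function('f')(-4)), -446), -1)))) = Add(43204, Mul(-1, Mul(-538, Pow(-32, -1)))) = Add(43204, Mul(-1, Mul(-538, Rational(-1, 32)))) = Add(43204, Mul(-1, Rational(269, 16))) = Add(43204, Rational(-269, 16)) = Rational(690995, 16)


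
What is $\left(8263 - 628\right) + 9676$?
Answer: $17311$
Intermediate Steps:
$\left(8263 - 628\right) + 9676 = 7635 + 9676 = 17311$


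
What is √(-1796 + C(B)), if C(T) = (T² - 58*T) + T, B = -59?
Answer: 2*√1262 ≈ 71.049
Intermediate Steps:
C(T) = T² - 57*T
√(-1796 + C(B)) = √(-1796 - 59*(-57 - 59)) = √(-1796 - 59*(-116)) = √(-1796 + 6844) = √5048 = 2*√1262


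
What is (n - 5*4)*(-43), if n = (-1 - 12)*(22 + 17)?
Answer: 22661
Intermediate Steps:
n = -507 (n = -13*39 = -507)
(n - 5*4)*(-43) = (-507 - 5*4)*(-43) = (-507 - 20)*(-43) = -527*(-43) = 22661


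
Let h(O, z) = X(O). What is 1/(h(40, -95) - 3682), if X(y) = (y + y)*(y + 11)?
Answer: 1/398 ≈ 0.0025126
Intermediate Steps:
X(y) = 2*y*(11 + y) (X(y) = (2*y)*(11 + y) = 2*y*(11 + y))
h(O, z) = 2*O*(11 + O)
1/(h(40, -95) - 3682) = 1/(2*40*(11 + 40) - 3682) = 1/(2*40*51 - 3682) = 1/(4080 - 3682) = 1/398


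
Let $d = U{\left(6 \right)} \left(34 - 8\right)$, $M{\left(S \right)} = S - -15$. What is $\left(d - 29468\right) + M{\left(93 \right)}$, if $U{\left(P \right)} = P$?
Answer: $-29204$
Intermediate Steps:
$M{\left(S \right)} = 15 + S$ ($M{\left(S \right)} = S + 15 = 15 + S$)
$d = 156$ ($d = 6 \left(34 - 8\right) = 6 \cdot 26 = 156$)
$\left(d - 29468\right) + M{\left(93 \right)} = \left(156 - 29468\right) + \left(15 + 93\right) = -29312 + 108 = -29204$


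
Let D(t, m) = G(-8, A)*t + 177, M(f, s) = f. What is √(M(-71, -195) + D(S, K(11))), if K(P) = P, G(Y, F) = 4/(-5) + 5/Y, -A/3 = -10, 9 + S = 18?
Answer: √37270/20 ≈ 9.6527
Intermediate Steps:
S = 9 (S = -9 + 18 = 9)
A = 30 (A = -3*(-10) = 30)
G(Y, F) = -⅘ + 5/Y (G(Y, F) = 4*(-⅕) + 5/Y = -⅘ + 5/Y)
D(t, m) = 177 - 57*t/40 (D(t, m) = (-⅘ + 5/(-8))*t + 177 = (-⅘ + 5*(-⅛))*t + 177 = (-⅘ - 5/8)*t + 177 = -57*t/40 + 177 = 177 - 57*t/40)
√(M(-71, -195) + D(S, K(11))) = √(-71 + (177 - 57/40*9)) = √(-71 + (177 - 513/40)) = √(-71 + 6567/40) = √(3727/40) = √37270/20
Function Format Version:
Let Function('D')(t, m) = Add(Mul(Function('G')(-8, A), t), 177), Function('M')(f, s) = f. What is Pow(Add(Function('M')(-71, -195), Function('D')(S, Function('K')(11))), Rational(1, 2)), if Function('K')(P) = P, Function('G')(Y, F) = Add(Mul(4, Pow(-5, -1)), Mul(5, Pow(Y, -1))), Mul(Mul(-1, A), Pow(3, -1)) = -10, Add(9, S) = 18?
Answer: Mul(Rational(1, 20), Pow(37270, Rational(1, 2))) ≈ 9.6527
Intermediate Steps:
S = 9 (S = Add(-9, 18) = 9)
A = 30 (A = Mul(-3, -10) = 30)
Function('G')(Y, F) = Add(Rational(-4, 5), Mul(5, Pow(Y, -1))) (Function('G')(Y, F) = Add(Mul(4, Rational(-1, 5)), Mul(5, Pow(Y, -1))) = Add(Rational(-4, 5), Mul(5, Pow(Y, -1))))
Function('D')(t, m) = Add(177, Mul(Rational(-57, 40), t)) (Function('D')(t, m) = Add(Mul(Add(Rational(-4, 5), Mul(5, Pow(-8, -1))), t), 177) = Add(Mul(Add(Rational(-4, 5), Mul(5, Rational(-1, 8))), t), 177) = Add(Mul(Add(Rational(-4, 5), Rational(-5, 8)), t), 177) = Add(Mul(Rational(-57, 40), t), 177) = Add(177, Mul(Rational(-57, 40), t)))
Pow(Add(Function('M')(-71, -195), Function('D')(S, Function('K')(11))), Rational(1, 2)) = Pow(Add(-71, Add(177, Mul(Rational(-57, 40), 9))), Rational(1, 2)) = Pow(Add(-71, Add(177, Rational(-513, 40))), Rational(1, 2)) = Pow(Add(-71, Rational(6567, 40)), Rational(1, 2)) = Pow(Rational(3727, 40), Rational(1, 2)) = Mul(Rational(1, 20), Pow(37270, Rational(1, 2)))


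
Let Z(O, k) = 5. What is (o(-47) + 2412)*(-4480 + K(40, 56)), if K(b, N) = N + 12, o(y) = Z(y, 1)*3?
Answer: -10707924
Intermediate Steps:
o(y) = 15 (o(y) = 5*3 = 15)
K(b, N) = 12 + N
(o(-47) + 2412)*(-4480 + K(40, 56)) = (15 + 2412)*(-4480 + (12 + 56)) = 2427*(-4480 + 68) = 2427*(-4412) = -10707924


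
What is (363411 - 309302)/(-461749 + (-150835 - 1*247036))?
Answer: -54109/859620 ≈ -0.062945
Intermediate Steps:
(363411 - 309302)/(-461749 + (-150835 - 1*247036)) = 54109/(-461749 + (-150835 - 247036)) = 54109/(-461749 - 397871) = 54109/(-859620) = 54109*(-1/859620) = -54109/859620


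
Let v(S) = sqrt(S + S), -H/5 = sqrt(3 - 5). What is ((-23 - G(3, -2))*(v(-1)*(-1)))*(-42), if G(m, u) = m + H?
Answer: -420 - 1092*I*sqrt(2) ≈ -420.0 - 1544.3*I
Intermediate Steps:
H = -5*I*sqrt(2) (H = -5*sqrt(3 - 5) = -5*I*sqrt(2) ≈ -7.0711*I)
v(S) = sqrt(2)*sqrt(S) (v(S) = sqrt(2*S) = sqrt(2)*sqrt(S))
G(m, u) = m - 5*I*sqrt(2)
((-23 - G(3, -2))*(v(-1)*(-1)))*(-42) = ((-23 - (3 - 5*I*sqrt(2)))*((sqrt(2)*sqrt(-1))*(-1)))*(-42) = ((-23 + (-3 + 5*I*sqrt(2)))*((sqrt(2)*I)*(-1)))*(-42) = ((-26 + 5*I*sqrt(2))*((I*sqrt(2))*(-1)))*(-42) = ((-26 + 5*I*sqrt(2))*(-I*sqrt(2)))*(-42) = -I*sqrt(2)*(-26 + 5*I*sqrt(2))*(-42) = 42*I*sqrt(2)*(-26 + 5*I*sqrt(2))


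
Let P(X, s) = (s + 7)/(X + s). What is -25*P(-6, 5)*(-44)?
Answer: -13200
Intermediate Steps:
P(X, s) = (7 + s)/(X + s)
-25*P(-6, 5)*(-44) = -25*(7 + 5)/(-6 + 5)*(-44) = -25*12/(-1)*(-44) = -(-25)*12*(-44) = -25*(-12)*(-44) = 300*(-44) = -13200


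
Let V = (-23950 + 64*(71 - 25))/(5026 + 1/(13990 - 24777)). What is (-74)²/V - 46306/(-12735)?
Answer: -209462414295196/160313643315 ≈ -1306.6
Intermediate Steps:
V = -226591722/54215461 (V = (-23950 + 64*46)/(5026 + 1/(-10787)) = (-23950 + 2944)/(5026 - 1/10787) = -21006/54215461/10787 = -21006*10787/54215461 = -226591722/54215461 ≈ -4.1795)
(-74)²/V - 46306/(-12735) = (-74)²/(-226591722/54215461) - 46306/(-12735) = 5476*(-54215461/226591722) - 46306*(-1/12735) = -148441932218/113295861 + 46306/12735 = -209462414295196/160313643315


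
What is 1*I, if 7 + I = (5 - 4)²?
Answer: -6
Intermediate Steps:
I = -6 (I = -7 + (5 - 4)² = -7 + 1² = -7 + 1 = -6)
1*I = 1*(-6) = -6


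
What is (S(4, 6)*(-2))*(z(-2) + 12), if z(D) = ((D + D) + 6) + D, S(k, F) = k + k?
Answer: -192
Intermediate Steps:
S(k, F) = 2*k
z(D) = 6 + 3*D (z(D) = (2*D + 6) + D = (6 + 2*D) + D = 6 + 3*D)
(S(4, 6)*(-2))*(z(-2) + 12) = ((2*4)*(-2))*((6 + 3*(-2)) + 12) = (8*(-2))*((6 - 6) + 12) = -16*(0 + 12) = -16*12 = -192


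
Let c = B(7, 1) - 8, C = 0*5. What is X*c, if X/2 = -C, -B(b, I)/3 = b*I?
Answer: 0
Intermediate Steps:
B(b, I) = -3*I*b (B(b, I) = -3*b*I = -3*I*b)
C = 0
X = 0 (X = 2*(-1*0) = 2*0 = 0)
c = -29 (c = -3*1*7 - 8 = -21 - 8 = -29)
X*c = 0*(-29) = 0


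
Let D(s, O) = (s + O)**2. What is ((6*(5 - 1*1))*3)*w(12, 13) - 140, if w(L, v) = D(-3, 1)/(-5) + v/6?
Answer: -208/5 ≈ -41.600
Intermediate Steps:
D(s, O) = (O + s)**2
w(L, v) = -4/5 + v/6 (w(L, v) = (1 - 3)**2/(-5) + v/6 = (-2)**2*(-1/5) + v*(1/6) = 4*(-1/5) + v/6 = -4/5 + v/6)
((6*(5 - 1*1))*3)*w(12, 13) - 140 = ((6*(5 - 1*1))*3)*(-4/5 + (1/6)*13) - 140 = ((6*(5 - 1))*3)*(-4/5 + 13/6) - 140 = ((6*4)*3)*(41/30) - 140 = (24*3)*(41/30) - 140 = 72*(41/30) - 140 = 492/5 - 140 = -208/5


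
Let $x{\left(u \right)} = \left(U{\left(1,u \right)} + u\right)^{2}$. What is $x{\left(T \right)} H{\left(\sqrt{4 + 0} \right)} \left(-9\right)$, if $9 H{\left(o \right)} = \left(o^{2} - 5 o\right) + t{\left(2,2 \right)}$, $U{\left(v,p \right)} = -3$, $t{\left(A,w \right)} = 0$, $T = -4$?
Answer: $294$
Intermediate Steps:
$x{\left(u \right)} = \left(-3 + u\right)^{2}$
$H{\left(o \right)} = - \frac{5 o}{9} + \frac{o^{2}}{9}$ ($H{\left(o \right)} = \frac{\left(o^{2} - 5 o\right) + 0}{9} = \frac{o^{2} - 5 o}{9} = - \frac{5 o}{9} + \frac{o^{2}}{9}$)
$x{\left(T \right)} H{\left(\sqrt{4 + 0} \right)} \left(-9\right) = \left(-3 - 4\right)^{2} \frac{\sqrt{4 + 0} \left(-5 + \sqrt{4 + 0}\right)}{9} \left(-9\right) = \left(-7\right)^{2} \frac{\sqrt{4} \left(-5 + \sqrt{4}\right)}{9} \left(-9\right) = 49 \cdot \frac{1}{9} \cdot 2 \left(-5 + 2\right) \left(-9\right) = 49 \cdot \frac{1}{9} \cdot 2 \left(-3\right) \left(-9\right) = 49 \left(- \frac{2}{3}\right) \left(-9\right) = \left(- \frac{98}{3}\right) \left(-9\right) = 294$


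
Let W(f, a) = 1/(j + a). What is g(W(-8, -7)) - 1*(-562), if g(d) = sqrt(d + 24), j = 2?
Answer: 562 + sqrt(595)/5 ≈ 566.88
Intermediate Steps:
W(f, a) = 1/(2 + a)
g(d) = sqrt(24 + d)
g(W(-8, -7)) - 1*(-562) = sqrt(24 + 1/(2 - 7)) - 1*(-562) = sqrt(24 + 1/(-5)) + 562 = sqrt(24 - 1/5) + 562 = sqrt(119/5) + 562 = sqrt(595)/5 + 562 = 562 + sqrt(595)/5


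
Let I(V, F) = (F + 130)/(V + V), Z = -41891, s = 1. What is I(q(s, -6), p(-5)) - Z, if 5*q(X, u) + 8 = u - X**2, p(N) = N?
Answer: 251221/6 ≈ 41870.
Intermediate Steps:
q(X, u) = -8/5 - X**2/5 + u/5 (q(X, u) = -8/5 + (u - X**2)/5 = -8/5 + (-X**2/5 + u/5) = -8/5 - X**2/5 + u/5)
I(V, F) = (130 + F)/(2*V) (I(V, F) = (130 + F)/((2*V)) = (130 + F)*(1/(2*V)) = (130 + F)/(2*V))
I(q(s, -6), p(-5)) - Z = (130 - 5)/(2*(-8/5 - 1/5*1**2 + (1/5)*(-6))) - 1*(-41891) = (1/2)*125/(-8/5 - 1/5*1 - 6/5) + 41891 = (1/2)*125/(-8/5 - 1/5 - 6/5) + 41891 = (1/2)*125/(-3) + 41891 = (1/2)*(-1/3)*125 + 41891 = -125/6 + 41891 = 251221/6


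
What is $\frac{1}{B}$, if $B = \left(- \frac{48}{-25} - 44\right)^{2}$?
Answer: $\frac{625}{1106704} \approx 0.00056474$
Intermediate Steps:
$B = \frac{1106704}{625}$ ($B = \left(\left(-48\right) \left(- \frac{1}{25}\right) - 44\right)^{2} = \left(\frac{48}{25} - 44\right)^{2} = \left(- \frac{1052}{25}\right)^{2} = \frac{1106704}{625} \approx 1770.7$)
$\frac{1}{B} = \frac{1}{\frac{1106704}{625}} = \frac{625}{1106704}$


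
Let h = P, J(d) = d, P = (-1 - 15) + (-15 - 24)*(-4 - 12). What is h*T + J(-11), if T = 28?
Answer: 17013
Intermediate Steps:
P = 608 (P = -16 - 39*(-16) = -16 + 624 = 608)
h = 608
h*T + J(-11) = 608*28 - 11 = 17024 - 11 = 17013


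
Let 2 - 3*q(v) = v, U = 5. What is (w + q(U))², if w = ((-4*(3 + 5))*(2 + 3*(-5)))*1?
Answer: 172225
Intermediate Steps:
q(v) = ⅔ - v/3
w = 416 (w = ((-4*8)*(2 - 15))*1 = -32*(-13)*1 = 416*1 = 416)
(w + q(U))² = (416 + (⅔ - ⅓*5))² = (416 + (⅔ - 5/3))² = (416 - 1)² = 415² = 172225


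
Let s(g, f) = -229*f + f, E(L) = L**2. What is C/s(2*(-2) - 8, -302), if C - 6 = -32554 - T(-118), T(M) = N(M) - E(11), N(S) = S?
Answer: -32309/68856 ≈ -0.46923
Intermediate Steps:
s(g, f) = -228*f
T(M) = -121 + M (T(M) = M - 1*11**2 = M - 1*121 = M - 121 = -121 + M)
C = -32309 (C = 6 + (-32554 - (-121 - 118)) = 6 + (-32554 - 1*(-239)) = 6 + (-32554 + 239) = 6 - 32315 = -32309)
C/s(2*(-2) - 8, -302) = -32309/((-228*(-302))) = -32309/68856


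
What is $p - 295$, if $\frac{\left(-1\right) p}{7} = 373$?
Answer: $-2906$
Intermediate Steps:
$p = -2611$ ($p = \left(-7\right) 373 = -2611$)
$p - 295 = -2611 - 295 = -2906$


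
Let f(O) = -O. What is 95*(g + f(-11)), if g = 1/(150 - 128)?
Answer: 23085/22 ≈ 1049.3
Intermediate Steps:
g = 1/22 ≈ 0.045455
95*(g + f(-11)) = 95*(1/22 - 1*(-11)) = 95*(1/22 + 11) = 95*(243/22) = 23085/22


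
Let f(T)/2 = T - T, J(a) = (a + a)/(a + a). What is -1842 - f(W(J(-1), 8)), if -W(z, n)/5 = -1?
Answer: -1842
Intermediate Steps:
J(a) = 1 (J(a) = (2*a)/((2*a)) = (2*a)*(1/(2*a)) = 1)
W(z, n) = 5 (W(z, n) = -5*(-1) = 5)
f(T) = 0 (f(T) = 2*(T - T) = 2*0 = 0)
-1842 - f(W(J(-1), 8)) = -1842 - 1*0 = -1842 + 0 = -1842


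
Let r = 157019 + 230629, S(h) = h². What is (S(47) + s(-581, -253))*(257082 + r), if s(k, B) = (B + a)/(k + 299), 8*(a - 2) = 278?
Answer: 267844159735/188 ≈ 1.4247e+9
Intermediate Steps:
a = 147/4 (a = 2 + (⅛)*278 = 2 + 139/4 = 147/4 ≈ 36.750)
s(k, B) = (147/4 + B)/(299 + k) (s(k, B) = (B + 147/4)/(k + 299) = (147/4 + B)/(299 + k))
r = 387648
(S(47) + s(-581, -253))*(257082 + r) = (47² + (147/4 - 253)/(299 - 581))*(257082 + 387648) = (2209 - 865/4/(-282))*644730 = (2209 - 1/282*(-865/4))*644730 = (2209 + 865/1128)*644730 = (2492617/1128)*644730 = 267844159735/188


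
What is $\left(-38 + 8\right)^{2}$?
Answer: $900$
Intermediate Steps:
$\left(-38 + 8\right)^{2} = \left(-30\right)^{2} = 900$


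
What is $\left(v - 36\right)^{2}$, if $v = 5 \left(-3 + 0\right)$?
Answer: $2601$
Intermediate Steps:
$v = -15$ ($v = 5 \left(-3\right) = -15$)
$\left(v - 36\right)^{2} = \left(-15 - 36\right)^{2} = \left(-51\right)^{2} = 2601$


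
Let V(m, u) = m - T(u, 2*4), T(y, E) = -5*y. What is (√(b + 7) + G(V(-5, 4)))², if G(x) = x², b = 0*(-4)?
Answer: (225 + √7)² ≈ 51823.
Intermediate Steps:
b = 0
V(m, u) = m + 5*u (V(m, u) = m - (-5)*u = m + 5*u)
(√(b + 7) + G(V(-5, 4)))² = (√(0 + 7) + (-5 + 5*4)²)² = (√7 + (-5 + 20)²)² = (√7 + 15²)² = (√7 + 225)² = (225 + √7)²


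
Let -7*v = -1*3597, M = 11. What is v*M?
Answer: 39567/7 ≈ 5652.4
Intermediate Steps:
v = 3597/7 (v = -(-1)*3597/7 = -⅐*(-3597) = 3597/7 ≈ 513.86)
v*M = (3597/7)*11 = 39567/7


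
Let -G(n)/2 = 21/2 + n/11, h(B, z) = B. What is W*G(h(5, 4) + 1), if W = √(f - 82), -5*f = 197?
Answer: -243*I*√3035/55 ≈ -243.4*I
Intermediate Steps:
f = -197/5 (f = -⅕*197 = -197/5 ≈ -39.400)
W = I*√3035/5 (W = √(-197/5 - 82) = √(-607/5) = I*√3035/5 ≈ 11.018*I)
G(n) = -21 - 2*n/11 (G(n) = -2*(21/2 + n/11) = -21 - 2*n/11)
W*G(h(5, 4) + 1) = (I*√3035/5)*(-21 - 2*(5 + 1)/11) = (I*√3035/5)*(-21 - 2/11*6) = (I*√3035/5)*(-21 - 12/11) = (I*√3035/5)*(-243/11) = -243*I*√3035/55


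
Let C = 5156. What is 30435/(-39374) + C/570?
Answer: 92832197/11221590 ≈ 8.2726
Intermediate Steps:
30435/(-39374) + C/570 = 30435/(-39374) + 5156/570 = 30435*(-1/39374) + 5156*(1/570) = -30435/39374 + 2578/285 = 92832197/11221590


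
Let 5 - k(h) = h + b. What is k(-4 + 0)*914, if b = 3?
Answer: 5484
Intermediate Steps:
k(h) = 2 - h (k(h) = 5 - (h + 3) = 5 - (3 + h) = 5 + (-3 - h) = 2 - h)
k(-4 + 0)*914 = (2 - (-4 + 0))*914 = (2 - 1*(-4))*914 = (2 + 4)*914 = 6*914 = 5484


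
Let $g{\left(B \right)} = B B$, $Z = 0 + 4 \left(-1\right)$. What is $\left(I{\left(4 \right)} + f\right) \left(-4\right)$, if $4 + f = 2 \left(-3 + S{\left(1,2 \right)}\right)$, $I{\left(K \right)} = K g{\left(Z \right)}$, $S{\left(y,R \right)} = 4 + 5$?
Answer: $-288$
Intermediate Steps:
$Z = -4$ ($Z = 0 - 4 = -4$)
$g{\left(B \right)} = B^{2}$
$S{\left(y,R \right)} = 9$
$I{\left(K \right)} = 16 K$ ($I{\left(K \right)} = K \left(-4\right)^{2} = K 16 = 16 K$)
$f = 8$ ($f = -4 + 2 \left(-3 + 9\right) = -4 + 2 \cdot 6 = -4 + 12 = 8$)
$\left(I{\left(4 \right)} + f\right) \left(-4\right) = \left(16 \cdot 4 + 8\right) \left(-4\right) = \left(64 + 8\right) \left(-4\right) = 72 \left(-4\right) = -288$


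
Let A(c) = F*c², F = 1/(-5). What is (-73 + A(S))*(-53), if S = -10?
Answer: 4929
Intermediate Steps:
F = -⅕ ≈ -0.20000
A(c) = -c²/5
(-73 + A(S))*(-53) = (-73 - ⅕*(-10)²)*(-53) = (-73 - ⅕*100)*(-53) = (-73 - 20)*(-53) = -93*(-53) = 4929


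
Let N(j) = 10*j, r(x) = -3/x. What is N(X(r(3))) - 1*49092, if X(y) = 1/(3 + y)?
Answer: -49087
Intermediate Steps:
N(X(r(3))) - 1*49092 = 10/(3 - 3/3) - 1*49092 = 10/(3 - 3*⅓) - 49092 = 10/(3 - 1) - 49092 = 10/2 - 49092 = 10*(½) - 49092 = 5 - 49092 = -49087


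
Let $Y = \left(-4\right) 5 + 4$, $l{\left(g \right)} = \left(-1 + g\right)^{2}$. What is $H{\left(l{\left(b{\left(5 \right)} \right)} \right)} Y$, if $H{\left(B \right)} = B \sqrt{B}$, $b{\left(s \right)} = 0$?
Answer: $-16$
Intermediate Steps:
$H{\left(B \right)} = B^{\frac{3}{2}}$
$Y = -16$ ($Y = -20 + 4 = -16$)
$H{\left(l{\left(b{\left(5 \right)} \right)} \right)} Y = \left(\left(-1 + 0\right)^{2}\right)^{\frac{3}{2}} \left(-16\right) = \left(\left(-1\right)^{2}\right)^{\frac{3}{2}} \left(-16\right) = 1^{\frac{3}{2}} \left(-16\right) = 1 \left(-16\right) = -16$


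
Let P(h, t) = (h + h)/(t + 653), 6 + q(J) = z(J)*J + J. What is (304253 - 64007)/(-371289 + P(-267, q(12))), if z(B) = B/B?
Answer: -5970558/9227239 ≈ -0.64706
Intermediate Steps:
z(B) = 1
q(J) = -6 + 2*J (q(J) = -6 + (1*J + J) = -6 + (J + J) = -6 + 2*J)
P(h, t) = 2*h/(653 + t) (P(h, t) = (2*h)/(653 + t) = 2*h/(653 + t))
(304253 - 64007)/(-371289 + P(-267, q(12))) = (304253 - 64007)/(-371289 + 2*(-267)/(653 + (-6 + 2*12))) = 240246/(-371289 + 2*(-267)/(653 + (-6 + 24))) = 240246/(-371289 + 2*(-267)/(653 + 18)) = 240246/(-371289 + 2*(-267)/671) = 240246/(-371289 + 2*(-267)*(1/671)) = 240246/(-371289 - 534/671) = 240246/(-249135453/671) = 240246*(-671/249135453) = -5970558/9227239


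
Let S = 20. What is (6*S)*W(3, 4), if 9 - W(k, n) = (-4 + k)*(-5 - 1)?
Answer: 360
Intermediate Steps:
W(k, n) = -15 + 6*k (W(k, n) = 9 - (-4 + k)*(-5 - 1) = 9 - (-4 + k)*(-6) = 9 - (24 - 6*k) = 9 + (-24 + 6*k) = -15 + 6*k)
(6*S)*W(3, 4) = (6*20)*(-15 + 6*3) = 120*(-15 + 18) = 120*3 = 360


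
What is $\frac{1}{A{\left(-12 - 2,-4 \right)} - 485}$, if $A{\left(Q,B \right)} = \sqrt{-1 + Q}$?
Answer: $- \frac{97}{47048} - \frac{i \sqrt{15}}{235240} \approx -0.0020617 - 1.6464 \cdot 10^{-5} i$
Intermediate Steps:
$\frac{1}{A{\left(-12 - 2,-4 \right)} - 485} = \frac{1}{\sqrt{-1 - 14} - 485} = \frac{1}{\sqrt{-15} - 485} = \frac{1}{i \sqrt{15} - 485} = \frac{1}{-485 + i \sqrt{15}}$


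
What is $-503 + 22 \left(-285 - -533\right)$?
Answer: $4953$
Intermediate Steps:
$-503 + 22 \left(-285 - -533\right) = -503 + 22 \left(-285 + 533\right) = -503 + 22 \cdot 248 = -503 + 5456 = 4953$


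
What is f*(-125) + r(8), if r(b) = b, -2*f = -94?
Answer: -5867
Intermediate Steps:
f = 47 (f = -½*(-94) = 47)
f*(-125) + r(8) = 47*(-125) + 8 = -5875 + 8 = -5867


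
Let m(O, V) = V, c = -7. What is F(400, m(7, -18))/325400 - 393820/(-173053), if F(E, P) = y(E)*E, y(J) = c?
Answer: 638322398/281557231 ≈ 2.2671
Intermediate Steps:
y(J) = -7
F(E, P) = -7*E
F(400, m(7, -18))/325400 - 393820/(-173053) = -7*400/325400 - 393820/(-173053) = -2800*1/325400 - 393820*(-1/173053) = -14/1627 + 393820/173053 = 638322398/281557231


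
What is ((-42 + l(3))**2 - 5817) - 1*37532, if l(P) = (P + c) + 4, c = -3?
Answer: -41905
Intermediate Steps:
l(P) = 1 + P (l(P) = (P - 3) + 4 = (-3 + P) + 4 = 1 + P)
((-42 + l(3))**2 - 5817) - 1*37532 = ((-42 + (1 + 3))**2 - 5817) - 1*37532 = ((-42 + 4)**2 - 5817) - 37532 = ((-38)**2 - 5817) - 37532 = (1444 - 5817) - 37532 = -4373 - 37532 = -41905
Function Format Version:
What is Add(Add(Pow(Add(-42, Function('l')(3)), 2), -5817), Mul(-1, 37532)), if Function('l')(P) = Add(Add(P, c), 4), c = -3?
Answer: -41905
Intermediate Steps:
Function('l')(P) = Add(1, P) (Function('l')(P) = Add(Add(P, -3), 4) = Add(Add(-3, P), 4) = Add(1, P))
Add(Add(Pow(Add(-42, Function('l')(3)), 2), -5817), Mul(-1, 37532)) = Add(Add(Pow(Add(-42, Add(1, 3)), 2), -5817), Mul(-1, 37532)) = Add(Add(Pow(Add(-42, 4), 2), -5817), -37532) = Add(Add(Pow(-38, 2), -5817), -37532) = Add(Add(1444, -5817), -37532) = Add(-4373, -37532) = -41905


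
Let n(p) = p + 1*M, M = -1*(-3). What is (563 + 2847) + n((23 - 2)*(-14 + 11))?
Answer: 3350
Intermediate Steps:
M = 3
n(p) = 3 + p (n(p) = p + 1*3 = p + 3 = 3 + p)
(563 + 2847) + n((23 - 2)*(-14 + 11)) = (563 + 2847) + (3 + (23 - 2)*(-14 + 11)) = 3410 + (3 + 21*(-3)) = 3410 + (3 - 63) = 3410 - 60 = 3350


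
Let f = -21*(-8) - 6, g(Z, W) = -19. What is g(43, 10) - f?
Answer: -181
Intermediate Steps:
f = 162 (f = 168 - 6 = 162)
g(43, 10) - f = -19 - 1*162 = -19 - 162 = -181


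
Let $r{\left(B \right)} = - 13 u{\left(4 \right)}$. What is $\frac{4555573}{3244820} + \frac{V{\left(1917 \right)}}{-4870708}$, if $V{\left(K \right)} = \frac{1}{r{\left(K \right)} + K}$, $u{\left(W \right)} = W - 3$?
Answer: $\frac{555889481394441}{395946087826240} \approx 1.404$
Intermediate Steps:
$u{\left(W \right)} = -3 + W$
$r{\left(B \right)} = -13$ ($r{\left(B \right)} = - 13 \left(-3 + 4\right) = \left(-13\right) 1 = -13$)
$V{\left(K \right)} = \frac{1}{-13 + K}$
$\frac{4555573}{3244820} + \frac{V{\left(1917 \right)}}{-4870708} = \frac{4555573}{3244820} + \frac{1}{\left(-13 + 1917\right) \left(-4870708\right)} = 4555573 \cdot \frac{1}{3244820} + \frac{1}{1904} \left(- \frac{1}{4870708}\right) = \frac{239767}{170780} + \frac{1}{1904} \left(- \frac{1}{4870708}\right) = \frac{239767}{170780} - \frac{1}{9273828032} = \frac{555889481394441}{395946087826240}$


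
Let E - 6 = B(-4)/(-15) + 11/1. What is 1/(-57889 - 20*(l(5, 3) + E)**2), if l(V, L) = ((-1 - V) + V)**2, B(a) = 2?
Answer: -45/2892301 ≈ -1.5559e-5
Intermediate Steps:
l(V, L) = 1 (l(V, L) = (-1)**2 = 1)
E = 253/15 (E = 6 + (2/(-15) + 11/1) = 6 + (2*(-1/15) + 11*1) = 6 + (-2/15 + 11) = 6 + 163/15 = 253/15 ≈ 16.867)
1/(-57889 - 20*(l(5, 3) + E)**2) = 1/(-57889 - 20*(1 + 253/15)**2) = 1/(-57889 - 20*(268/15)**2) = 1/(-57889 - 20*71824/225) = 1/(-57889 - 287296/45) = 1/(-2892301/45) = -45/2892301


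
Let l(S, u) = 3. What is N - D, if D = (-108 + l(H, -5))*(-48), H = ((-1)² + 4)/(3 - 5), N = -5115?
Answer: -10155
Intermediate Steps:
H = -5/2 (H = (1 + 4)/(-2) = 5*(-½) = -5/2 ≈ -2.5000)
D = 5040 (D = (-108 + 3)*(-48) = -105*(-48) = 5040)
N - D = -5115 - 1*5040 = -5115 - 5040 = -10155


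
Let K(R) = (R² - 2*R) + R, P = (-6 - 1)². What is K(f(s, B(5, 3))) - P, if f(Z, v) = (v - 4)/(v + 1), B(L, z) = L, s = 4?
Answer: -1769/36 ≈ -49.139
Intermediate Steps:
f(Z, v) = (-4 + v)/(1 + v)
P = 49 (P = (-7)² = 49)
K(R) = R² - R
K(f(s, B(5, 3))) - P = ((-4 + 5)/(1 + 5))*(-1 + (-4 + 5)/(1 + 5)) - 1*49 = (1/6)*(-1 + 1/6) - 49 = ((⅙)*1)*(-1 + (⅙)*1) - 49 = (-1 + ⅙)/6 - 49 = (⅙)*(-⅚) - 49 = -5/36 - 49 = -1769/36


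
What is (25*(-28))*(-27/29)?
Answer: 18900/29 ≈ 651.72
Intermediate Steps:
(25*(-28))*(-27/29) = -(-18900)/29 = -700*(-27/29) = 18900/29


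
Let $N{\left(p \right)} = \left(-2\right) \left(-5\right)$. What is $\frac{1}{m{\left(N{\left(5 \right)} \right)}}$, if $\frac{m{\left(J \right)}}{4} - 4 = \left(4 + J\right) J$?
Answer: $\frac{1}{576} \approx 0.0017361$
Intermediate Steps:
$N{\left(p \right)} = 10$
$m{\left(J \right)} = 16 + 4 J \left(4 + J\right)$ ($m{\left(J \right)} = 16 + 4 \left(4 + J\right) J = 16 + 4 J \left(4 + J\right)$)
$\frac{1}{m{\left(N{\left(5 \right)} \right)}} = \frac{1}{16 + 4 \cdot 10^{2} + 16 \cdot 10} = \frac{1}{16 + 4 \cdot 100 + 160} = \frac{1}{16 + 400 + 160} = \frac{1}{576}$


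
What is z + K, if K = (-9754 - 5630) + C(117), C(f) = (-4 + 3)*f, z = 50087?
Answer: 34586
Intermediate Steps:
C(f) = -f
K = -15501 (K = (-9754 - 5630) - 1*117 = -15384 - 117 = -15501)
z + K = 50087 - 15501 = 34586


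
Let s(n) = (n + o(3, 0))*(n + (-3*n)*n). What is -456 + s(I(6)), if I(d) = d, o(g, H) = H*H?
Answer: -1068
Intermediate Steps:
o(g, H) = H²
s(n) = n*(n - 3*n²) (s(n) = (n + 0²)*(n + (-3*n)*n) = (n + 0)*(n - 3*n²) = n*(n - 3*n²))
-456 + s(I(6)) = -456 + 6²*(1 - 3*6) = -456 + 36*(1 - 18) = -456 + 36*(-17) = -456 - 612 = -1068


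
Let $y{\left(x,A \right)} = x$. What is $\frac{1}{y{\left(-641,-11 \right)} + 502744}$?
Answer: $\frac{1}{502103} \approx 1.9916 \cdot 10^{-6}$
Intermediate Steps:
$\frac{1}{y{\left(-641,-11 \right)} + 502744} = \frac{1}{-641 + 502744} = \frac{1}{502103}$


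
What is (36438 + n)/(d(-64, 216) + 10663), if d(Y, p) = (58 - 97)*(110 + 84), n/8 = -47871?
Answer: -346530/3097 ≈ -111.89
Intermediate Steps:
n = -382968 (n = 8*(-47871) = -382968)
d(Y, p) = -7566 (d(Y, p) = -39*194 = -7566)
(36438 + n)/(d(-64, 216) + 10663) = (36438 - 382968)/(-7566 + 10663) = -346530/3097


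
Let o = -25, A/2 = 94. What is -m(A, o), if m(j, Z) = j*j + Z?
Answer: -35319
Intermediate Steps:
A = 188 (A = 2*94 = 188)
m(j, Z) = Z + j² (m(j, Z) = j² + Z = Z + j²)
-m(A, o) = -(-25 + 188²) = -(-25 + 35344) = -1*35319 = -35319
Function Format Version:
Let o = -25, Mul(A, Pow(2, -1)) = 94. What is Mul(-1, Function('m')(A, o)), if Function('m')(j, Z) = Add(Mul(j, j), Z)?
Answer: -35319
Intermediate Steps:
A = 188 (A = Mul(2, 94) = 188)
Function('m')(j, Z) = Add(Z, Pow(j, 2)) (Function('m')(j, Z) = Add(Pow(j, 2), Z) = Add(Z, Pow(j, 2)))
Mul(-1, Function('m')(A, o)) = Mul(-1, Add(-25, Pow(188, 2))) = Mul(-1, Add(-25, 35344)) = Mul(-1, 35319) = -35319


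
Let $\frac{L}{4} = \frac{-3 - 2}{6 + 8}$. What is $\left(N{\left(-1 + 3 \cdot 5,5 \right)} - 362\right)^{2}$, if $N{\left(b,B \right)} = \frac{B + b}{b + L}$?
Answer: $\frac{1006348729}{7744} \approx 1.2995 \cdot 10^{5}$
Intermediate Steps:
$L = - \frac{10}{7}$ ($L = 4 \frac{-3 - 2}{6 + 8} = 4 \left(- \frac{5}{14}\right) = - \frac{10}{7} \approx -1.4286$)
$N{\left(b,B \right)} = \frac{B + b}{- \frac{10}{7} + b}$ ($N{\left(b,B \right)} = \frac{B + b}{b - \frac{10}{7}} = \frac{B + b}{- \frac{10}{7} + b}$)
$\left(N{\left(-1 + 3 \cdot 5,5 \right)} - 362\right)^{2} = \left(\frac{7 \left(5 + \left(-1 + 3 \cdot 5\right)\right)}{-10 + 7 \left(-1 + 3 \cdot 5\right)} - 362\right)^{2} = \left(\frac{7 \left(5 + \left(-1 + 15\right)\right)}{-10 + 7 \left(-1 + 15\right)} - 362\right)^{2} = \left(\frac{7 \left(5 + 14\right)}{-10 + 7 \cdot 14} - 362\right)^{2} = \left(7 \frac{1}{-10 + 98} \cdot 19 - 362\right)^{2} = \left(7 \cdot \frac{1}{88} \cdot 19 - 362\right)^{2} = \left(\frac{133}{88} - 362\right)^{2} = \left(- \frac{31723}{88}\right)^{2} = \frac{1006348729}{7744}$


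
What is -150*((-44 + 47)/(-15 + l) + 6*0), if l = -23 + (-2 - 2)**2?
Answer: 225/11 ≈ 20.455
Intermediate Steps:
l = -7 (l = -23 + (-4)**2 = -23 + 16 = -7)
-150*((-44 + 47)/(-15 + l) + 6*0) = -150*((-44 + 47)/(-15 - 7) + 6*0) = -150*(3/(-22) + 0) = -150*(3*(-1/22) + 0) = -150*(-3/22 + 0) = -150*(-3/22) = 225/11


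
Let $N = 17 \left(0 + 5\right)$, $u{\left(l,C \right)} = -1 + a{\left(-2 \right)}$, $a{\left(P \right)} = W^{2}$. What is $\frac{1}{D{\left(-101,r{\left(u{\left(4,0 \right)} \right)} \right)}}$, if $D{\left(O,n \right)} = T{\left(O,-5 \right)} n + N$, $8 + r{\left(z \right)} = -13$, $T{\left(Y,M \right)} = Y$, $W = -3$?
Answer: $\frac{1}{2206} \approx 0.00045331$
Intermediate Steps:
$a{\left(P \right)} = 9$ ($a{\left(P \right)} = \left(-3\right)^{2} = 9$)
$u{\left(l,C \right)} = 8$ ($u{\left(l,C \right)} = -1 + 9 = 8$)
$r{\left(z \right)} = -21$ ($r{\left(z \right)} = -8 - 13 = -21$)
$N = 85$ ($N = 17 \cdot 5 = 85$)
$D{\left(O,n \right)} = 85 + O n$ ($D{\left(O,n \right)} = O n + 85 = 85 + O n$)
$\frac{1}{D{\left(-101,r{\left(u{\left(4,0 \right)} \right)} \right)}} = \frac{1}{85 - -2121} = \frac{1}{85 + 2121} = \frac{1}{2206}$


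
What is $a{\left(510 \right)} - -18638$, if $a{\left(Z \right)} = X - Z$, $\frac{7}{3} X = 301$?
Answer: $18257$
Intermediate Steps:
$X = 129$ ($X = \frac{3}{7} \cdot 301 = 129$)
$a{\left(Z \right)} = 129 - Z$
$a{\left(510 \right)} - -18638 = \left(129 - 510\right) - -18638 = \left(129 - 510\right) + 18638 = -381 + 18638 = 18257$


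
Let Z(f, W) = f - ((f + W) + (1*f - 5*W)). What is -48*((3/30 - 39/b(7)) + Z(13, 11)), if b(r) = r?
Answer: -42888/35 ≈ -1225.4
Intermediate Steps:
Z(f, W) = -f + 4*W (Z(f, W) = f - ((W + f) + (f - 5*W)) = f - (-4*W + 2*f) = f + (-2*f + 4*W) = -f + 4*W)
-48*((3/30 - 39/b(7)) + Z(13, 11)) = -48*((3/30 - 39/7) + (-1*13 + 4*11)) = -48*((3*(1/30) - 39*⅐) + (-13 + 44)) = -48*((⅒ - 39/7) + 31) = -48*(-383/70 + 31) = -48*1787/70 = -42888/35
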